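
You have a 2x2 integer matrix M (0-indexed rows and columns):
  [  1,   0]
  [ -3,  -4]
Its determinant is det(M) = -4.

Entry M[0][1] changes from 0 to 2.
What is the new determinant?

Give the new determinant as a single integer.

det is linear in row 0: changing M[0][1] by delta changes det by delta * cofactor(0,1).
Cofactor C_01 = (-1)^(0+1) * minor(0,1) = 3
Entry delta = 2 - 0 = 2
Det delta = 2 * 3 = 6
New det = -4 + 6 = 2

Answer: 2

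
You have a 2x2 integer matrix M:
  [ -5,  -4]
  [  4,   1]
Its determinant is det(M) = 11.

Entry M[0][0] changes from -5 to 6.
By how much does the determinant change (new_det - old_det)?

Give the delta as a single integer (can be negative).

Cofactor C_00 = 1
Entry delta = 6 - -5 = 11
Det delta = entry_delta * cofactor = 11 * 1 = 11

Answer: 11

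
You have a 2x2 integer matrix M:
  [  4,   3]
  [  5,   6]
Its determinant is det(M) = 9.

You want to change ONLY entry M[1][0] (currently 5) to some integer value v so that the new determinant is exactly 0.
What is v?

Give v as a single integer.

Answer: 8

Derivation:
det is linear in entry M[1][0]: det = old_det + (v - 5) * C_10
Cofactor C_10 = -3
Want det = 0: 9 + (v - 5) * -3 = 0
  (v - 5) = -9 / -3 = 3
  v = 5 + (3) = 8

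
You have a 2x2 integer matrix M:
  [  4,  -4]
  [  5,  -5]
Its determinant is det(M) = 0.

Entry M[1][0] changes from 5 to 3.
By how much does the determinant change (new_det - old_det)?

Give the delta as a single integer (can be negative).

Cofactor C_10 = 4
Entry delta = 3 - 5 = -2
Det delta = entry_delta * cofactor = -2 * 4 = -8

Answer: -8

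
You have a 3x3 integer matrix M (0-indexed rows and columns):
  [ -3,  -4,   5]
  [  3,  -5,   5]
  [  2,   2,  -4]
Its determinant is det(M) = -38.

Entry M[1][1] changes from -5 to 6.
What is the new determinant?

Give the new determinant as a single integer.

Answer: -16

Derivation:
det is linear in row 1: changing M[1][1] by delta changes det by delta * cofactor(1,1).
Cofactor C_11 = (-1)^(1+1) * minor(1,1) = 2
Entry delta = 6 - -5 = 11
Det delta = 11 * 2 = 22
New det = -38 + 22 = -16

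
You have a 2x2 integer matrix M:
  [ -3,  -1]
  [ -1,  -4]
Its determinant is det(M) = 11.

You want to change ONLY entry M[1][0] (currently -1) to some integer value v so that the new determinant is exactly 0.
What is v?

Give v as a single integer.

det is linear in entry M[1][0]: det = old_det + (v - -1) * C_10
Cofactor C_10 = 1
Want det = 0: 11 + (v - -1) * 1 = 0
  (v - -1) = -11 / 1 = -11
  v = -1 + (-11) = -12

Answer: -12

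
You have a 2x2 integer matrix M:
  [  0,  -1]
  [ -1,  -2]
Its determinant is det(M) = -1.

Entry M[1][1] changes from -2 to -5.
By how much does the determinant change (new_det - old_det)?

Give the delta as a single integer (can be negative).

Answer: 0

Derivation:
Cofactor C_11 = 0
Entry delta = -5 - -2 = -3
Det delta = entry_delta * cofactor = -3 * 0 = 0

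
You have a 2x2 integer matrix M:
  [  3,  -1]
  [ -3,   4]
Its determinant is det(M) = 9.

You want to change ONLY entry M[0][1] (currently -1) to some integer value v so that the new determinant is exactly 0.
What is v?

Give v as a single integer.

Answer: -4

Derivation:
det is linear in entry M[0][1]: det = old_det + (v - -1) * C_01
Cofactor C_01 = 3
Want det = 0: 9 + (v - -1) * 3 = 0
  (v - -1) = -9 / 3 = -3
  v = -1 + (-3) = -4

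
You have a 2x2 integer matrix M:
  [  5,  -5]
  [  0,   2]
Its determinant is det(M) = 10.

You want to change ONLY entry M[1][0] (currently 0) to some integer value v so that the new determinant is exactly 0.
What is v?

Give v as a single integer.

det is linear in entry M[1][0]: det = old_det + (v - 0) * C_10
Cofactor C_10 = 5
Want det = 0: 10 + (v - 0) * 5 = 0
  (v - 0) = -10 / 5 = -2
  v = 0 + (-2) = -2

Answer: -2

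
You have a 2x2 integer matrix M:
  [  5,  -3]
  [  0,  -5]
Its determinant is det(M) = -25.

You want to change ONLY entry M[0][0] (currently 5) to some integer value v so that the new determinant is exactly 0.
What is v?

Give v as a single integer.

det is linear in entry M[0][0]: det = old_det + (v - 5) * C_00
Cofactor C_00 = -5
Want det = 0: -25 + (v - 5) * -5 = 0
  (v - 5) = 25 / -5 = -5
  v = 5 + (-5) = 0

Answer: 0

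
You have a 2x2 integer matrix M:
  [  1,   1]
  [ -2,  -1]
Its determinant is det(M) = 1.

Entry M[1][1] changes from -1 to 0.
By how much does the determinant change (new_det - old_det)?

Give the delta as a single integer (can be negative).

Cofactor C_11 = 1
Entry delta = 0 - -1 = 1
Det delta = entry_delta * cofactor = 1 * 1 = 1

Answer: 1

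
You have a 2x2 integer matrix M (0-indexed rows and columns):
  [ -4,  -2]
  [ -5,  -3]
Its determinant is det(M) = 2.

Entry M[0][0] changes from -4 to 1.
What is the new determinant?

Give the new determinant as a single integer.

Answer: -13

Derivation:
det is linear in row 0: changing M[0][0] by delta changes det by delta * cofactor(0,0).
Cofactor C_00 = (-1)^(0+0) * minor(0,0) = -3
Entry delta = 1 - -4 = 5
Det delta = 5 * -3 = -15
New det = 2 + -15 = -13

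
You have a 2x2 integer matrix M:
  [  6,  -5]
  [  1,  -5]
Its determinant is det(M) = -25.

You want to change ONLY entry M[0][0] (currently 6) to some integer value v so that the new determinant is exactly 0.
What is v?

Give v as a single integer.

Answer: 1

Derivation:
det is linear in entry M[0][0]: det = old_det + (v - 6) * C_00
Cofactor C_00 = -5
Want det = 0: -25 + (v - 6) * -5 = 0
  (v - 6) = 25 / -5 = -5
  v = 6 + (-5) = 1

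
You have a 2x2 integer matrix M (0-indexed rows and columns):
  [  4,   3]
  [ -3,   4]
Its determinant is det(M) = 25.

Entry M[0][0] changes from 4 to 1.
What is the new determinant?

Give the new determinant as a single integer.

det is linear in row 0: changing M[0][0] by delta changes det by delta * cofactor(0,0).
Cofactor C_00 = (-1)^(0+0) * minor(0,0) = 4
Entry delta = 1 - 4 = -3
Det delta = -3 * 4 = -12
New det = 25 + -12 = 13

Answer: 13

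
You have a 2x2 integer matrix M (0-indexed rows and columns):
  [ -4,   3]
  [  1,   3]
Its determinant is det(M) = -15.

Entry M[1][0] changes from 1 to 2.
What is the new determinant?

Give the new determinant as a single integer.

Answer: -18

Derivation:
det is linear in row 1: changing M[1][0] by delta changes det by delta * cofactor(1,0).
Cofactor C_10 = (-1)^(1+0) * minor(1,0) = -3
Entry delta = 2 - 1 = 1
Det delta = 1 * -3 = -3
New det = -15 + -3 = -18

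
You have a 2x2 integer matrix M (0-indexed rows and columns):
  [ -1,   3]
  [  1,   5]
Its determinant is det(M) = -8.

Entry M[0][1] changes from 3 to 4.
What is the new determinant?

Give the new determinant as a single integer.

det is linear in row 0: changing M[0][1] by delta changes det by delta * cofactor(0,1).
Cofactor C_01 = (-1)^(0+1) * minor(0,1) = -1
Entry delta = 4 - 3 = 1
Det delta = 1 * -1 = -1
New det = -8 + -1 = -9

Answer: -9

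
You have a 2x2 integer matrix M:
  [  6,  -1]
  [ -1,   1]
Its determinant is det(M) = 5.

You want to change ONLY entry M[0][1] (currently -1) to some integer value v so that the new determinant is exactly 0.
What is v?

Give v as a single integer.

Answer: -6

Derivation:
det is linear in entry M[0][1]: det = old_det + (v - -1) * C_01
Cofactor C_01 = 1
Want det = 0: 5 + (v - -1) * 1 = 0
  (v - -1) = -5 / 1 = -5
  v = -1 + (-5) = -6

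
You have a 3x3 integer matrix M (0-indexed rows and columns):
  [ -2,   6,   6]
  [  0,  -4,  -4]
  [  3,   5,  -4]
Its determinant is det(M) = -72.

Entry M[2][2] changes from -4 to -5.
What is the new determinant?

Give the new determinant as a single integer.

Answer: -80

Derivation:
det is linear in row 2: changing M[2][2] by delta changes det by delta * cofactor(2,2).
Cofactor C_22 = (-1)^(2+2) * minor(2,2) = 8
Entry delta = -5 - -4 = -1
Det delta = -1 * 8 = -8
New det = -72 + -8 = -80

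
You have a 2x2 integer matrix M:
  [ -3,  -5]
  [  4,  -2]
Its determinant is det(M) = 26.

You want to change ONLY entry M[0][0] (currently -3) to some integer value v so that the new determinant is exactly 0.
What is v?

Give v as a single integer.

det is linear in entry M[0][0]: det = old_det + (v - -3) * C_00
Cofactor C_00 = -2
Want det = 0: 26 + (v - -3) * -2 = 0
  (v - -3) = -26 / -2 = 13
  v = -3 + (13) = 10

Answer: 10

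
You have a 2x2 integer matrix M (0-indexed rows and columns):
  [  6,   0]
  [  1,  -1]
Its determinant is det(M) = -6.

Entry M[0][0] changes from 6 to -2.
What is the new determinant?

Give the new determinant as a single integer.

det is linear in row 0: changing M[0][0] by delta changes det by delta * cofactor(0,0).
Cofactor C_00 = (-1)^(0+0) * minor(0,0) = -1
Entry delta = -2 - 6 = -8
Det delta = -8 * -1 = 8
New det = -6 + 8 = 2

Answer: 2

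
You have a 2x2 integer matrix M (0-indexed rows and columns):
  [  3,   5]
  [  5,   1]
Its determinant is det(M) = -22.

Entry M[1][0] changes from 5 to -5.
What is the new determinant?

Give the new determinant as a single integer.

Answer: 28

Derivation:
det is linear in row 1: changing M[1][0] by delta changes det by delta * cofactor(1,0).
Cofactor C_10 = (-1)^(1+0) * minor(1,0) = -5
Entry delta = -5 - 5 = -10
Det delta = -10 * -5 = 50
New det = -22 + 50 = 28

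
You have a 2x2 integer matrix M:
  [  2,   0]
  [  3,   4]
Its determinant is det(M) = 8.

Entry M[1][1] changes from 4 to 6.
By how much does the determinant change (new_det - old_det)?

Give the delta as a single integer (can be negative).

Answer: 4

Derivation:
Cofactor C_11 = 2
Entry delta = 6 - 4 = 2
Det delta = entry_delta * cofactor = 2 * 2 = 4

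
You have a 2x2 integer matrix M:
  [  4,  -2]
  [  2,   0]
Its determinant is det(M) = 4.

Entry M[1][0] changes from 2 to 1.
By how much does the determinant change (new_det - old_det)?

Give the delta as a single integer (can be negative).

Cofactor C_10 = 2
Entry delta = 1 - 2 = -1
Det delta = entry_delta * cofactor = -1 * 2 = -2

Answer: -2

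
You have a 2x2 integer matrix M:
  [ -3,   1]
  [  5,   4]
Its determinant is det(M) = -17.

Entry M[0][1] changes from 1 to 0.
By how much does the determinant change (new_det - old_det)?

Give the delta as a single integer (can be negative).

Cofactor C_01 = -5
Entry delta = 0 - 1 = -1
Det delta = entry_delta * cofactor = -1 * -5 = 5

Answer: 5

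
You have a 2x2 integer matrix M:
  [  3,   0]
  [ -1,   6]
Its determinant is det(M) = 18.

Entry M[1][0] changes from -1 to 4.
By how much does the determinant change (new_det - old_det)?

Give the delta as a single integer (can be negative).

Cofactor C_10 = 0
Entry delta = 4 - -1 = 5
Det delta = entry_delta * cofactor = 5 * 0 = 0

Answer: 0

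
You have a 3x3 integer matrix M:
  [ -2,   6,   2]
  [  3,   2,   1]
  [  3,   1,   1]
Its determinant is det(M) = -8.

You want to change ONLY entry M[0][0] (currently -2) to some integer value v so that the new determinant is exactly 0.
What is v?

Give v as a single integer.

det is linear in entry M[0][0]: det = old_det + (v - -2) * C_00
Cofactor C_00 = 1
Want det = 0: -8 + (v - -2) * 1 = 0
  (v - -2) = 8 / 1 = 8
  v = -2 + (8) = 6

Answer: 6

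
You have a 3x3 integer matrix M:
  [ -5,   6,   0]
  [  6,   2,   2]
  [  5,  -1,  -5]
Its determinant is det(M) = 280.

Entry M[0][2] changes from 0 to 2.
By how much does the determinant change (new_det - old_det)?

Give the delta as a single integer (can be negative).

Answer: -32

Derivation:
Cofactor C_02 = -16
Entry delta = 2 - 0 = 2
Det delta = entry_delta * cofactor = 2 * -16 = -32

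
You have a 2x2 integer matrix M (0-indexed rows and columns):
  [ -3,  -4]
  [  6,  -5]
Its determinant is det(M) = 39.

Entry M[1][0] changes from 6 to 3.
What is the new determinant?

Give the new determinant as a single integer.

det is linear in row 1: changing M[1][0] by delta changes det by delta * cofactor(1,0).
Cofactor C_10 = (-1)^(1+0) * minor(1,0) = 4
Entry delta = 3 - 6 = -3
Det delta = -3 * 4 = -12
New det = 39 + -12 = 27

Answer: 27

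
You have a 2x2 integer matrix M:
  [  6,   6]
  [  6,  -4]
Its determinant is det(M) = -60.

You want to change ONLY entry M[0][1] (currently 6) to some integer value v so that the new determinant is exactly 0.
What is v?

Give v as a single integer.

det is linear in entry M[0][1]: det = old_det + (v - 6) * C_01
Cofactor C_01 = -6
Want det = 0: -60 + (v - 6) * -6 = 0
  (v - 6) = 60 / -6 = -10
  v = 6 + (-10) = -4

Answer: -4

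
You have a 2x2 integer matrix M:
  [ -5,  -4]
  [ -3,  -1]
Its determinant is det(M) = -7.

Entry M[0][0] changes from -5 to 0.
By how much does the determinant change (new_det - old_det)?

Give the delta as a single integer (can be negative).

Answer: -5

Derivation:
Cofactor C_00 = -1
Entry delta = 0 - -5 = 5
Det delta = entry_delta * cofactor = 5 * -1 = -5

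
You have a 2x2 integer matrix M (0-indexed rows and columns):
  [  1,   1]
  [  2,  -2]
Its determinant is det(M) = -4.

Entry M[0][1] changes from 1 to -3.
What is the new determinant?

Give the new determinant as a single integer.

det is linear in row 0: changing M[0][1] by delta changes det by delta * cofactor(0,1).
Cofactor C_01 = (-1)^(0+1) * minor(0,1) = -2
Entry delta = -3 - 1 = -4
Det delta = -4 * -2 = 8
New det = -4 + 8 = 4

Answer: 4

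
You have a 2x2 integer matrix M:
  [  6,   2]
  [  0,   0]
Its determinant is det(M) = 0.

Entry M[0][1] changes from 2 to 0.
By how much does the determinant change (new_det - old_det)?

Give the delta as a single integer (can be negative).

Answer: 0

Derivation:
Cofactor C_01 = 0
Entry delta = 0 - 2 = -2
Det delta = entry_delta * cofactor = -2 * 0 = 0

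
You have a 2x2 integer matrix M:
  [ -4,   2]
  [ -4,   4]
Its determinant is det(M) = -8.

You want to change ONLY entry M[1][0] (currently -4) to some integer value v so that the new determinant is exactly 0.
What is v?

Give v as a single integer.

Answer: -8

Derivation:
det is linear in entry M[1][0]: det = old_det + (v - -4) * C_10
Cofactor C_10 = -2
Want det = 0: -8 + (v - -4) * -2 = 0
  (v - -4) = 8 / -2 = -4
  v = -4 + (-4) = -8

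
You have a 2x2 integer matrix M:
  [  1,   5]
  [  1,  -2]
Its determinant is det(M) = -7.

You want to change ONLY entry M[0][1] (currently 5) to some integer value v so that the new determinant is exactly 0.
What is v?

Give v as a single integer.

det is linear in entry M[0][1]: det = old_det + (v - 5) * C_01
Cofactor C_01 = -1
Want det = 0: -7 + (v - 5) * -1 = 0
  (v - 5) = 7 / -1 = -7
  v = 5 + (-7) = -2

Answer: -2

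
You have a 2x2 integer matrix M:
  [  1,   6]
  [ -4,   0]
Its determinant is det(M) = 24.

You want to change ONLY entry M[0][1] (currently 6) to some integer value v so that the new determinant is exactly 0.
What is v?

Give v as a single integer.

Answer: 0

Derivation:
det is linear in entry M[0][1]: det = old_det + (v - 6) * C_01
Cofactor C_01 = 4
Want det = 0: 24 + (v - 6) * 4 = 0
  (v - 6) = -24 / 4 = -6
  v = 6 + (-6) = 0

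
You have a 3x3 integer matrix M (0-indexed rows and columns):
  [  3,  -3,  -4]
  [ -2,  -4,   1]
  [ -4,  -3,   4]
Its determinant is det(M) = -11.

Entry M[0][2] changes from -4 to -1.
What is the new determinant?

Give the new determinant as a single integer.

Answer: -41

Derivation:
det is linear in row 0: changing M[0][2] by delta changes det by delta * cofactor(0,2).
Cofactor C_02 = (-1)^(0+2) * minor(0,2) = -10
Entry delta = -1 - -4 = 3
Det delta = 3 * -10 = -30
New det = -11 + -30 = -41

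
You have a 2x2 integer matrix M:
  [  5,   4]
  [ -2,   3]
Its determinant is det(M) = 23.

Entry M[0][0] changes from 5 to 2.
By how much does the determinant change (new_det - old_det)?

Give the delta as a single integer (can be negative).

Answer: -9

Derivation:
Cofactor C_00 = 3
Entry delta = 2 - 5 = -3
Det delta = entry_delta * cofactor = -3 * 3 = -9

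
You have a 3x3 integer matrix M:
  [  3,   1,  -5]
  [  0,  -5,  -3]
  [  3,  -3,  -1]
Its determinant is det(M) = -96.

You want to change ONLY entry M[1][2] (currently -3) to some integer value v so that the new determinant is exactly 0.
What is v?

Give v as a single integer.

det is linear in entry M[1][2]: det = old_det + (v - -3) * C_12
Cofactor C_12 = 12
Want det = 0: -96 + (v - -3) * 12 = 0
  (v - -3) = 96 / 12 = 8
  v = -3 + (8) = 5

Answer: 5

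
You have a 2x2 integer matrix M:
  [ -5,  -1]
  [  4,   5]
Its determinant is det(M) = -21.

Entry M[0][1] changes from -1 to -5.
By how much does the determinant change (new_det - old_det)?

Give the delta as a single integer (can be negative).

Answer: 16

Derivation:
Cofactor C_01 = -4
Entry delta = -5 - -1 = -4
Det delta = entry_delta * cofactor = -4 * -4 = 16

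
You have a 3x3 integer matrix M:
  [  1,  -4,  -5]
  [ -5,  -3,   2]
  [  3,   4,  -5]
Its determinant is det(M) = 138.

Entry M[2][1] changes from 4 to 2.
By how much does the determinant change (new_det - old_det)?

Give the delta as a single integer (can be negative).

Cofactor C_21 = 23
Entry delta = 2 - 4 = -2
Det delta = entry_delta * cofactor = -2 * 23 = -46

Answer: -46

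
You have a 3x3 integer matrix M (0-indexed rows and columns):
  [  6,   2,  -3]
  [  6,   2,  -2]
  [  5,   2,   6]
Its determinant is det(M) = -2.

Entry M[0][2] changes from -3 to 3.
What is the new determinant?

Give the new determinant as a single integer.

Answer: 10

Derivation:
det is linear in row 0: changing M[0][2] by delta changes det by delta * cofactor(0,2).
Cofactor C_02 = (-1)^(0+2) * minor(0,2) = 2
Entry delta = 3 - -3 = 6
Det delta = 6 * 2 = 12
New det = -2 + 12 = 10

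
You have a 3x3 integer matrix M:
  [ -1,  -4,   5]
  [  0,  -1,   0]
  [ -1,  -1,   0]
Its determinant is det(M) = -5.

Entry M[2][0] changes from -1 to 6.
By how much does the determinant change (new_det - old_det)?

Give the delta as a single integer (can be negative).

Cofactor C_20 = 5
Entry delta = 6 - -1 = 7
Det delta = entry_delta * cofactor = 7 * 5 = 35

Answer: 35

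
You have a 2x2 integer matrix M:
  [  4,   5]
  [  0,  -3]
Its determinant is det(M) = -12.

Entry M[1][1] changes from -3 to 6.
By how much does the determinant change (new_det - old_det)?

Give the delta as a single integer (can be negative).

Cofactor C_11 = 4
Entry delta = 6 - -3 = 9
Det delta = entry_delta * cofactor = 9 * 4 = 36

Answer: 36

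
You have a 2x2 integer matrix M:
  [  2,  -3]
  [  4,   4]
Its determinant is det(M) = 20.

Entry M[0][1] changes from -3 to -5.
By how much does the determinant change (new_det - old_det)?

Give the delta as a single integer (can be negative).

Cofactor C_01 = -4
Entry delta = -5 - -3 = -2
Det delta = entry_delta * cofactor = -2 * -4 = 8

Answer: 8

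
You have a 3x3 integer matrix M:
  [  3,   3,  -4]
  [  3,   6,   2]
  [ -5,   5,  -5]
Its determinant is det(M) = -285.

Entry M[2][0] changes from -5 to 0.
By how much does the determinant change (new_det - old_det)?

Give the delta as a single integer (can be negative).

Answer: 150

Derivation:
Cofactor C_20 = 30
Entry delta = 0 - -5 = 5
Det delta = entry_delta * cofactor = 5 * 30 = 150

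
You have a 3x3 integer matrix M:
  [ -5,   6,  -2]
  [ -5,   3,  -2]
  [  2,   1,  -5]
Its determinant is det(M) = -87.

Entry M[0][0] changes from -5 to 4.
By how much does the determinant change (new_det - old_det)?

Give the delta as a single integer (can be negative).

Answer: -117

Derivation:
Cofactor C_00 = -13
Entry delta = 4 - -5 = 9
Det delta = entry_delta * cofactor = 9 * -13 = -117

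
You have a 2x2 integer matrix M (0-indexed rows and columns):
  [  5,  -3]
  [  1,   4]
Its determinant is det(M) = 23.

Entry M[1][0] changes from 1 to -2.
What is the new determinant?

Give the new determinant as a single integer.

det is linear in row 1: changing M[1][0] by delta changes det by delta * cofactor(1,0).
Cofactor C_10 = (-1)^(1+0) * minor(1,0) = 3
Entry delta = -2 - 1 = -3
Det delta = -3 * 3 = -9
New det = 23 + -9 = 14

Answer: 14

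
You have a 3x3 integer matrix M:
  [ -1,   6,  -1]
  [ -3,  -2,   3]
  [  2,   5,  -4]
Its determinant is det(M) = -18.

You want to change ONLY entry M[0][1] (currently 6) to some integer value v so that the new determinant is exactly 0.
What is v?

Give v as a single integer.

Answer: 3

Derivation:
det is linear in entry M[0][1]: det = old_det + (v - 6) * C_01
Cofactor C_01 = -6
Want det = 0: -18 + (v - 6) * -6 = 0
  (v - 6) = 18 / -6 = -3
  v = 6 + (-3) = 3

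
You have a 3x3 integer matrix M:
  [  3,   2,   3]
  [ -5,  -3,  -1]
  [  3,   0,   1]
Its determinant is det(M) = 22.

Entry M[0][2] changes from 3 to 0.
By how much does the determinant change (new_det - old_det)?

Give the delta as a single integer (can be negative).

Cofactor C_02 = 9
Entry delta = 0 - 3 = -3
Det delta = entry_delta * cofactor = -3 * 9 = -27

Answer: -27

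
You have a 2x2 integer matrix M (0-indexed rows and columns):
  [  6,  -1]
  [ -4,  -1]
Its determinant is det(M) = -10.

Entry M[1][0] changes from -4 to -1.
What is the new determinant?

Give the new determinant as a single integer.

Answer: -7

Derivation:
det is linear in row 1: changing M[1][0] by delta changes det by delta * cofactor(1,0).
Cofactor C_10 = (-1)^(1+0) * minor(1,0) = 1
Entry delta = -1 - -4 = 3
Det delta = 3 * 1 = 3
New det = -10 + 3 = -7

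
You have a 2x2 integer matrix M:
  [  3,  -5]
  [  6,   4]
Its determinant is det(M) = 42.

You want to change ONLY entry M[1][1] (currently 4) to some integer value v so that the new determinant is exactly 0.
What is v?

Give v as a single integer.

det is linear in entry M[1][1]: det = old_det + (v - 4) * C_11
Cofactor C_11 = 3
Want det = 0: 42 + (v - 4) * 3 = 0
  (v - 4) = -42 / 3 = -14
  v = 4 + (-14) = -10

Answer: -10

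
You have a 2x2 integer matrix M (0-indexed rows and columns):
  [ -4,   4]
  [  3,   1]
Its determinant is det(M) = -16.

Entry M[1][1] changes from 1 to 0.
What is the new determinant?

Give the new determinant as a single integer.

det is linear in row 1: changing M[1][1] by delta changes det by delta * cofactor(1,1).
Cofactor C_11 = (-1)^(1+1) * minor(1,1) = -4
Entry delta = 0 - 1 = -1
Det delta = -1 * -4 = 4
New det = -16 + 4 = -12

Answer: -12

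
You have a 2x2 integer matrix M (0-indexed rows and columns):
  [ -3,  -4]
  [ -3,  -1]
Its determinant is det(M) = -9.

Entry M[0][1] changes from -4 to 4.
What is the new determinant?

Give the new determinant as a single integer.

det is linear in row 0: changing M[0][1] by delta changes det by delta * cofactor(0,1).
Cofactor C_01 = (-1)^(0+1) * minor(0,1) = 3
Entry delta = 4 - -4 = 8
Det delta = 8 * 3 = 24
New det = -9 + 24 = 15

Answer: 15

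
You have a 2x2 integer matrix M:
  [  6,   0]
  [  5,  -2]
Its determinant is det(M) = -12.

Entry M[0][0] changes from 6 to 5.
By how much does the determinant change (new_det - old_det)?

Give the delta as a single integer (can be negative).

Cofactor C_00 = -2
Entry delta = 5 - 6 = -1
Det delta = entry_delta * cofactor = -1 * -2 = 2

Answer: 2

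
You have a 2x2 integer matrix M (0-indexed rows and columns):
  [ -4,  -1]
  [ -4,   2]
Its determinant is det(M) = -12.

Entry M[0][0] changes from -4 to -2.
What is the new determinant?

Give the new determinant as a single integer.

Answer: -8

Derivation:
det is linear in row 0: changing M[0][0] by delta changes det by delta * cofactor(0,0).
Cofactor C_00 = (-1)^(0+0) * minor(0,0) = 2
Entry delta = -2 - -4 = 2
Det delta = 2 * 2 = 4
New det = -12 + 4 = -8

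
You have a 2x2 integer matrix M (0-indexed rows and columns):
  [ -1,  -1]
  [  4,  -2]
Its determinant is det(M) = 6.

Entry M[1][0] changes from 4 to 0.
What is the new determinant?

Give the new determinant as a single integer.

Answer: 2

Derivation:
det is linear in row 1: changing M[1][0] by delta changes det by delta * cofactor(1,0).
Cofactor C_10 = (-1)^(1+0) * minor(1,0) = 1
Entry delta = 0 - 4 = -4
Det delta = -4 * 1 = -4
New det = 6 + -4 = 2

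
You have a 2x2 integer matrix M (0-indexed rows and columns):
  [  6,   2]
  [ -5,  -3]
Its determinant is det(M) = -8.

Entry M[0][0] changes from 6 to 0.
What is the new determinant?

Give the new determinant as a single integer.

Answer: 10

Derivation:
det is linear in row 0: changing M[0][0] by delta changes det by delta * cofactor(0,0).
Cofactor C_00 = (-1)^(0+0) * minor(0,0) = -3
Entry delta = 0 - 6 = -6
Det delta = -6 * -3 = 18
New det = -8 + 18 = 10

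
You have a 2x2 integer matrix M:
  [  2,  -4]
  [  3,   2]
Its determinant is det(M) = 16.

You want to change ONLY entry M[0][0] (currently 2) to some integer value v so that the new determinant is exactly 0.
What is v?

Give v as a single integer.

det is linear in entry M[0][0]: det = old_det + (v - 2) * C_00
Cofactor C_00 = 2
Want det = 0: 16 + (v - 2) * 2 = 0
  (v - 2) = -16 / 2 = -8
  v = 2 + (-8) = -6

Answer: -6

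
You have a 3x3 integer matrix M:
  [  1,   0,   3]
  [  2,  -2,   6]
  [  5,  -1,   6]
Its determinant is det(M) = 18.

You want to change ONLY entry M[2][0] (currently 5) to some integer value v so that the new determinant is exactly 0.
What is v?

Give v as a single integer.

det is linear in entry M[2][0]: det = old_det + (v - 5) * C_20
Cofactor C_20 = 6
Want det = 0: 18 + (v - 5) * 6 = 0
  (v - 5) = -18 / 6 = -3
  v = 5 + (-3) = 2

Answer: 2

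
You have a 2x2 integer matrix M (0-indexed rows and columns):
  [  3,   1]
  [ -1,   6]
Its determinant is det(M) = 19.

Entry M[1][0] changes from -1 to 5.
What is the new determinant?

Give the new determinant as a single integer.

Answer: 13

Derivation:
det is linear in row 1: changing M[1][0] by delta changes det by delta * cofactor(1,0).
Cofactor C_10 = (-1)^(1+0) * minor(1,0) = -1
Entry delta = 5 - -1 = 6
Det delta = 6 * -1 = -6
New det = 19 + -6 = 13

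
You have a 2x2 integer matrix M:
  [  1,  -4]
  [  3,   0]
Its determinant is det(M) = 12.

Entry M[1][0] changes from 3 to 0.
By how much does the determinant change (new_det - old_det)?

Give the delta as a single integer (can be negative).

Cofactor C_10 = 4
Entry delta = 0 - 3 = -3
Det delta = entry_delta * cofactor = -3 * 4 = -12

Answer: -12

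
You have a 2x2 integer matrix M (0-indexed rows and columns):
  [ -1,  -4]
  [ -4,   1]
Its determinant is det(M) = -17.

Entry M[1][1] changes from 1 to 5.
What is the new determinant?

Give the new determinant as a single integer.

Answer: -21

Derivation:
det is linear in row 1: changing M[1][1] by delta changes det by delta * cofactor(1,1).
Cofactor C_11 = (-1)^(1+1) * minor(1,1) = -1
Entry delta = 5 - 1 = 4
Det delta = 4 * -1 = -4
New det = -17 + -4 = -21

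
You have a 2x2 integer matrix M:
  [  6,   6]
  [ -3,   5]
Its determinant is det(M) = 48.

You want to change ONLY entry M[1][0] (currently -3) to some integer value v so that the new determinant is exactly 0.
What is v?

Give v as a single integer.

det is linear in entry M[1][0]: det = old_det + (v - -3) * C_10
Cofactor C_10 = -6
Want det = 0: 48 + (v - -3) * -6 = 0
  (v - -3) = -48 / -6 = 8
  v = -3 + (8) = 5

Answer: 5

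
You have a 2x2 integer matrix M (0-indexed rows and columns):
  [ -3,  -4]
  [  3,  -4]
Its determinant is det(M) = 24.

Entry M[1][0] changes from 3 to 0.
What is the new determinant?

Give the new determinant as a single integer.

det is linear in row 1: changing M[1][0] by delta changes det by delta * cofactor(1,0).
Cofactor C_10 = (-1)^(1+0) * minor(1,0) = 4
Entry delta = 0 - 3 = -3
Det delta = -3 * 4 = -12
New det = 24 + -12 = 12

Answer: 12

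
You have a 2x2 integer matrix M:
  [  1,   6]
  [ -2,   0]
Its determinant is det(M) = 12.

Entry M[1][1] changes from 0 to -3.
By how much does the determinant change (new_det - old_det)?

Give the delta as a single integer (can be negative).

Answer: -3

Derivation:
Cofactor C_11 = 1
Entry delta = -3 - 0 = -3
Det delta = entry_delta * cofactor = -3 * 1 = -3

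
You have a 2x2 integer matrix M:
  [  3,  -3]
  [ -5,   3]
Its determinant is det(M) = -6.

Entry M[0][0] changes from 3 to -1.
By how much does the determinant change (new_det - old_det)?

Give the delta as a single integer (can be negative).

Answer: -12

Derivation:
Cofactor C_00 = 3
Entry delta = -1 - 3 = -4
Det delta = entry_delta * cofactor = -4 * 3 = -12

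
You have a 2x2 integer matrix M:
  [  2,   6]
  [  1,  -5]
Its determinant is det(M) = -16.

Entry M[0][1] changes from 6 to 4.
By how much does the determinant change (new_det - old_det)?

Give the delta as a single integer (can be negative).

Answer: 2

Derivation:
Cofactor C_01 = -1
Entry delta = 4 - 6 = -2
Det delta = entry_delta * cofactor = -2 * -1 = 2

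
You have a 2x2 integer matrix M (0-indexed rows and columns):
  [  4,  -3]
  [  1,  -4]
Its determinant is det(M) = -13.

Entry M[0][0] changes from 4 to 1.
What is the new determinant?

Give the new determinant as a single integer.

Answer: -1

Derivation:
det is linear in row 0: changing M[0][0] by delta changes det by delta * cofactor(0,0).
Cofactor C_00 = (-1)^(0+0) * minor(0,0) = -4
Entry delta = 1 - 4 = -3
Det delta = -3 * -4 = 12
New det = -13 + 12 = -1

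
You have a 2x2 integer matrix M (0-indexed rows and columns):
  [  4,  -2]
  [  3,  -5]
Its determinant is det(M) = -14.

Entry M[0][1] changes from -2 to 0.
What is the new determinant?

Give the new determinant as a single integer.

Answer: -20

Derivation:
det is linear in row 0: changing M[0][1] by delta changes det by delta * cofactor(0,1).
Cofactor C_01 = (-1)^(0+1) * minor(0,1) = -3
Entry delta = 0 - -2 = 2
Det delta = 2 * -3 = -6
New det = -14 + -6 = -20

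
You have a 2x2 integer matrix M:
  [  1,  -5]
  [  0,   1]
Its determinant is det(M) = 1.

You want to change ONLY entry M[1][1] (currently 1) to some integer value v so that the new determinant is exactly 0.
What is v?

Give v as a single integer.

det is linear in entry M[1][1]: det = old_det + (v - 1) * C_11
Cofactor C_11 = 1
Want det = 0: 1 + (v - 1) * 1 = 0
  (v - 1) = -1 / 1 = -1
  v = 1 + (-1) = 0

Answer: 0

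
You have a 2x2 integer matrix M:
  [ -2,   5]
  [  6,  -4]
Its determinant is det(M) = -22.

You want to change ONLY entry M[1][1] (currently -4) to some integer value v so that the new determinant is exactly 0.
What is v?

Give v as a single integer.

det is linear in entry M[1][1]: det = old_det + (v - -4) * C_11
Cofactor C_11 = -2
Want det = 0: -22 + (v - -4) * -2 = 0
  (v - -4) = 22 / -2 = -11
  v = -4 + (-11) = -15

Answer: -15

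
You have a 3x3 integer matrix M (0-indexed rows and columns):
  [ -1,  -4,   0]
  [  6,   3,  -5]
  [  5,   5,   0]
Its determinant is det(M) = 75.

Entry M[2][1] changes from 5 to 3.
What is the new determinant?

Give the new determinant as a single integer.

det is linear in row 2: changing M[2][1] by delta changes det by delta * cofactor(2,1).
Cofactor C_21 = (-1)^(2+1) * minor(2,1) = -5
Entry delta = 3 - 5 = -2
Det delta = -2 * -5 = 10
New det = 75 + 10 = 85

Answer: 85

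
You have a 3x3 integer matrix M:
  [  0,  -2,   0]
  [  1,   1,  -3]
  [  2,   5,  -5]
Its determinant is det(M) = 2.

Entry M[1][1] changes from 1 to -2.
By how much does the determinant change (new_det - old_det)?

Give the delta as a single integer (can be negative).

Cofactor C_11 = 0
Entry delta = -2 - 1 = -3
Det delta = entry_delta * cofactor = -3 * 0 = 0

Answer: 0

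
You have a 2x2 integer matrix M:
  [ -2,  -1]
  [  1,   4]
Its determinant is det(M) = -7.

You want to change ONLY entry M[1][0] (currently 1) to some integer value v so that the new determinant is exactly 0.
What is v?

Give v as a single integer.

det is linear in entry M[1][0]: det = old_det + (v - 1) * C_10
Cofactor C_10 = 1
Want det = 0: -7 + (v - 1) * 1 = 0
  (v - 1) = 7 / 1 = 7
  v = 1 + (7) = 8

Answer: 8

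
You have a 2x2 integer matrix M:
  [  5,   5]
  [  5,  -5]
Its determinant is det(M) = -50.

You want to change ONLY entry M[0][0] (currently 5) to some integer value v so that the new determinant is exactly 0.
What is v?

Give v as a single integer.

Answer: -5

Derivation:
det is linear in entry M[0][0]: det = old_det + (v - 5) * C_00
Cofactor C_00 = -5
Want det = 0: -50 + (v - 5) * -5 = 0
  (v - 5) = 50 / -5 = -10
  v = 5 + (-10) = -5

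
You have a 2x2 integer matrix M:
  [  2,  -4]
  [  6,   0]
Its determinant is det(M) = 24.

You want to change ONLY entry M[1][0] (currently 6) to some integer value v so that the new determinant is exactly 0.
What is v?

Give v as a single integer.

Answer: 0

Derivation:
det is linear in entry M[1][0]: det = old_det + (v - 6) * C_10
Cofactor C_10 = 4
Want det = 0: 24 + (v - 6) * 4 = 0
  (v - 6) = -24 / 4 = -6
  v = 6 + (-6) = 0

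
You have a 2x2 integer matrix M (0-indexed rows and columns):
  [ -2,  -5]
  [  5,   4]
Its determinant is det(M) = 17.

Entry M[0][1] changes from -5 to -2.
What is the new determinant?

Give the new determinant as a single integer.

det is linear in row 0: changing M[0][1] by delta changes det by delta * cofactor(0,1).
Cofactor C_01 = (-1)^(0+1) * minor(0,1) = -5
Entry delta = -2 - -5 = 3
Det delta = 3 * -5 = -15
New det = 17 + -15 = 2

Answer: 2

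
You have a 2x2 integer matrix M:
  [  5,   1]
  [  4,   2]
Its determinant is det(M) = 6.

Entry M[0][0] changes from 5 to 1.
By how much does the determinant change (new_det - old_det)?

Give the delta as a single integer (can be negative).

Cofactor C_00 = 2
Entry delta = 1 - 5 = -4
Det delta = entry_delta * cofactor = -4 * 2 = -8

Answer: -8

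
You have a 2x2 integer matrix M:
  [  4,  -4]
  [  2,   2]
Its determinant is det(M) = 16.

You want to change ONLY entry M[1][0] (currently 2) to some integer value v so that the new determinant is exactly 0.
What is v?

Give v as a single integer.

Answer: -2

Derivation:
det is linear in entry M[1][0]: det = old_det + (v - 2) * C_10
Cofactor C_10 = 4
Want det = 0: 16 + (v - 2) * 4 = 0
  (v - 2) = -16 / 4 = -4
  v = 2 + (-4) = -2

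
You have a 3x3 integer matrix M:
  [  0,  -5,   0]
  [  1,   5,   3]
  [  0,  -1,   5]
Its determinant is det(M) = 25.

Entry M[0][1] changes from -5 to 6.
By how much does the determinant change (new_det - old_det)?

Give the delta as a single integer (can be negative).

Cofactor C_01 = -5
Entry delta = 6 - -5 = 11
Det delta = entry_delta * cofactor = 11 * -5 = -55

Answer: -55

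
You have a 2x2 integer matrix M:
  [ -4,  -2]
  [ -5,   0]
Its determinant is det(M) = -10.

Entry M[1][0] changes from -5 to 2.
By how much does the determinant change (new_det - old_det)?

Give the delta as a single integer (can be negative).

Cofactor C_10 = 2
Entry delta = 2 - -5 = 7
Det delta = entry_delta * cofactor = 7 * 2 = 14

Answer: 14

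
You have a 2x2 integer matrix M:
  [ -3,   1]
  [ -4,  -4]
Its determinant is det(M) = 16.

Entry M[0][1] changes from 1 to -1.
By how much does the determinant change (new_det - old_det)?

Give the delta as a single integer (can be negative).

Answer: -8

Derivation:
Cofactor C_01 = 4
Entry delta = -1 - 1 = -2
Det delta = entry_delta * cofactor = -2 * 4 = -8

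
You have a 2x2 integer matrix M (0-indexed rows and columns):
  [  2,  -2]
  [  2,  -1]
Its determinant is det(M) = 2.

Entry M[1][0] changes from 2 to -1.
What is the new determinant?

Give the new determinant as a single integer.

det is linear in row 1: changing M[1][0] by delta changes det by delta * cofactor(1,0).
Cofactor C_10 = (-1)^(1+0) * minor(1,0) = 2
Entry delta = -1 - 2 = -3
Det delta = -3 * 2 = -6
New det = 2 + -6 = -4

Answer: -4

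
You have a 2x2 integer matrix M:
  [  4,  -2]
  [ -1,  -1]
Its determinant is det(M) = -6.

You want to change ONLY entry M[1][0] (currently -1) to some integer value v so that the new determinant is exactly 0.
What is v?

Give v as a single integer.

det is linear in entry M[1][0]: det = old_det + (v - -1) * C_10
Cofactor C_10 = 2
Want det = 0: -6 + (v - -1) * 2 = 0
  (v - -1) = 6 / 2 = 3
  v = -1 + (3) = 2

Answer: 2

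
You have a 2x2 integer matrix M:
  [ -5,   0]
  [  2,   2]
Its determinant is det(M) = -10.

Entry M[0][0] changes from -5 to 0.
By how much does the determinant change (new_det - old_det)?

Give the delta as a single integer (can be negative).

Cofactor C_00 = 2
Entry delta = 0 - -5 = 5
Det delta = entry_delta * cofactor = 5 * 2 = 10

Answer: 10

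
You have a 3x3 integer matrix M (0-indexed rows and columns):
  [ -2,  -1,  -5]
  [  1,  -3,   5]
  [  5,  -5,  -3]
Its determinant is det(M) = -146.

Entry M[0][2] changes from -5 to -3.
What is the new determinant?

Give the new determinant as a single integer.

det is linear in row 0: changing M[0][2] by delta changes det by delta * cofactor(0,2).
Cofactor C_02 = (-1)^(0+2) * minor(0,2) = 10
Entry delta = -3 - -5 = 2
Det delta = 2 * 10 = 20
New det = -146 + 20 = -126

Answer: -126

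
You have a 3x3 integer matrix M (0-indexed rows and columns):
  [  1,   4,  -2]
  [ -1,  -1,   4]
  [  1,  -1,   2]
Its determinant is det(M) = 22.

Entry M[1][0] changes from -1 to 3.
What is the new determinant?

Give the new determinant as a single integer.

Answer: -2

Derivation:
det is linear in row 1: changing M[1][0] by delta changes det by delta * cofactor(1,0).
Cofactor C_10 = (-1)^(1+0) * minor(1,0) = -6
Entry delta = 3 - -1 = 4
Det delta = 4 * -6 = -24
New det = 22 + -24 = -2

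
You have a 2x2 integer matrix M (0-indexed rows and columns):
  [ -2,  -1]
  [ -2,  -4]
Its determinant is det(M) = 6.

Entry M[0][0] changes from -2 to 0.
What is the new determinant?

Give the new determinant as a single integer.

Answer: -2

Derivation:
det is linear in row 0: changing M[0][0] by delta changes det by delta * cofactor(0,0).
Cofactor C_00 = (-1)^(0+0) * minor(0,0) = -4
Entry delta = 0 - -2 = 2
Det delta = 2 * -4 = -8
New det = 6 + -8 = -2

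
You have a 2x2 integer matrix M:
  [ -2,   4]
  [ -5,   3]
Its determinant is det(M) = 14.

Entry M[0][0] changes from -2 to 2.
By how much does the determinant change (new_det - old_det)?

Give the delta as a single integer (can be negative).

Answer: 12

Derivation:
Cofactor C_00 = 3
Entry delta = 2 - -2 = 4
Det delta = entry_delta * cofactor = 4 * 3 = 12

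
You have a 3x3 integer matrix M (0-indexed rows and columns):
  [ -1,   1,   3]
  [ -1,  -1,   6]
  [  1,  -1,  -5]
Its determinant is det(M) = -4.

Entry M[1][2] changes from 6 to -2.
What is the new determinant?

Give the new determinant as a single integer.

det is linear in row 1: changing M[1][2] by delta changes det by delta * cofactor(1,2).
Cofactor C_12 = (-1)^(1+2) * minor(1,2) = 0
Entry delta = -2 - 6 = -8
Det delta = -8 * 0 = 0
New det = -4 + 0 = -4

Answer: -4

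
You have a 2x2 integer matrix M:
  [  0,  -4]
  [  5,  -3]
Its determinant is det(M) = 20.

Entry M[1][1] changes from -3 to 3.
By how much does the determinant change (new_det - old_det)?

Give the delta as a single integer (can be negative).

Cofactor C_11 = 0
Entry delta = 3 - -3 = 6
Det delta = entry_delta * cofactor = 6 * 0 = 0

Answer: 0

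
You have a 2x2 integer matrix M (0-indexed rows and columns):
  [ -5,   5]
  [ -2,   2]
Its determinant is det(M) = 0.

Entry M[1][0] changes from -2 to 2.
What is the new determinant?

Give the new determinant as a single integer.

det is linear in row 1: changing M[1][0] by delta changes det by delta * cofactor(1,0).
Cofactor C_10 = (-1)^(1+0) * minor(1,0) = -5
Entry delta = 2 - -2 = 4
Det delta = 4 * -5 = -20
New det = 0 + -20 = -20

Answer: -20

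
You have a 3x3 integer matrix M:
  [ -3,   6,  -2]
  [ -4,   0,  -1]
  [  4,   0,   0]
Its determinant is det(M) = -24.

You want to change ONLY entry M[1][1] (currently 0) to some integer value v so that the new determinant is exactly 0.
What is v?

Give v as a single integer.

Answer: 3

Derivation:
det is linear in entry M[1][1]: det = old_det + (v - 0) * C_11
Cofactor C_11 = 8
Want det = 0: -24 + (v - 0) * 8 = 0
  (v - 0) = 24 / 8 = 3
  v = 0 + (3) = 3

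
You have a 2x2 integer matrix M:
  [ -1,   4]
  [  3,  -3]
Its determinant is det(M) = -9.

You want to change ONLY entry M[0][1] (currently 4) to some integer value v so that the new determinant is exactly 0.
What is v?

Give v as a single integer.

Answer: 1

Derivation:
det is linear in entry M[0][1]: det = old_det + (v - 4) * C_01
Cofactor C_01 = -3
Want det = 0: -9 + (v - 4) * -3 = 0
  (v - 4) = 9 / -3 = -3
  v = 4 + (-3) = 1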